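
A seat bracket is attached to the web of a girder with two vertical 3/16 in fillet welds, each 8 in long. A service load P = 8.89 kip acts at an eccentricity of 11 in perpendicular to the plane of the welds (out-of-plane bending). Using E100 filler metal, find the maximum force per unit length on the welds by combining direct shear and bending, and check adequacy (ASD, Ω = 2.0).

E100XX → F_EXX = 100 ksi.
L_w = 2 × 8 = 16 in; section modulus (unit throat) S = 2 × L²/6 = 21.33 in².
Direct shear f_v = P/L_w = 8.89/16 = 0.5556 kip/in.
Moment M = P × e = 8.89 × 11 = 97.79 kip·in; bending f_b = M/S = 4.584 kip/in.
f_max = √(f_v² + f_b²) = √(0.5556² + 4.584²) = 4.617 kip/in.
r_n/Ω = (1/2.0) × 0.6 × 100 × (0.707 × 0.1875) = 3.977 kip/in → NOT adequate.

f_max ≈ 4.62 kip/in; NOT adequate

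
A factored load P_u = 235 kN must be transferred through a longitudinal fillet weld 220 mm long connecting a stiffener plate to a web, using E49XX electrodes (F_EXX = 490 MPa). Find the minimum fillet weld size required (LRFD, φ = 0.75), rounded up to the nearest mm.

w = 7 mm

Total weld length L = 220 mm.
Required throat t_e = P_u / (φ × 0.6 F_EXX × L) = 235 / (0.75 × 0.6 × 490 × 220 × 10⁻³) = 4.844 mm.
Required leg w = t_e / 0.707 = 6.852 mm → use 7 mm.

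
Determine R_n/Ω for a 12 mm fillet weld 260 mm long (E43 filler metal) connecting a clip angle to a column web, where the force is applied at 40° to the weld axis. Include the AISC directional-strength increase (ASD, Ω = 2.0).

E43XX → F_EXX = 430 MPa.
t_e = 0.707 × 12 = 8.484 mm; A_we = 8.484 × 260 = 2206 mm².
Directional factor: 1.0 + 0.5 sin^1.5(40°) = 1.258.
F_nw = 0.6 × 430 × 1.258 = 324.5 MPa.
R_n/Ω = (324.5 × 2206) / 2.0 × 10⁻³ = 357.9 kN.

R_n/Ω ≈ 358 kN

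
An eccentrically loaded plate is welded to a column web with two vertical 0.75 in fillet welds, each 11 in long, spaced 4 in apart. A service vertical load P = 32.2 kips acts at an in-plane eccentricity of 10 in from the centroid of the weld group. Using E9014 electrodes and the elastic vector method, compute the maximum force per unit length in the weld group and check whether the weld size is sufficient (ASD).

E90XX → F_EXX = 90 ksi.
Total weld length L_w = 22 in. Treat welds as unit-width lines.
Polar moment about centroid: J = 2[d³/12 + d(b/2)²] = 2[11³/12 + 11×2²] = 309.8 in³.
Direct shear f_v = P/L_w = 32.2 / 22 = 1.464 kip/in (vertical).
Torsion M = P·e = 32.2 × 10 = 322 kip·in.
Critical point at (x, y) = (2, 5.5) from centroid. f_tx = M·y/J = 5.716 kip/in; f_ty = M·x/J = 2.079 kip/in.
Resultant f_max = √[f_tx² + (f_v + f_ty)²] = √[5.716² + (1.464 + 2.079)²] = 6.725 kip/in.
Capacity per unit length: r_n/Ω = (1/2.0) × 0.6 × 90 × (0.707 × 0.75) = 14.32 kip/in.
6.725 ≤ 14.32 → adequate.

f_max ≈ 6.72 kip/in; adequate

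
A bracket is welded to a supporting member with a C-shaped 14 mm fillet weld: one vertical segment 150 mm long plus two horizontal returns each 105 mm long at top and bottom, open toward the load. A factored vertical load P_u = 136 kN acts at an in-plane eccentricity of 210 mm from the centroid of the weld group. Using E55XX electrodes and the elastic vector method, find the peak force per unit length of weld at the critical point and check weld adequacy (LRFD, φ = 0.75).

E55XX → F_EXX = 550 MPa.
Total weld length L_w = 360 mm. Treat welds as unit-width lines.
Centroid: x̄ = 2×105×52.5 / 360 = 30.62 mm from the vertical weld.
Polar moment about centroid: J = I_x + I_y = [150³/12 + 2×105×75²] + [150×30.62² + 2(105³/12 + 105×21.88²)] = 1897000 mm³.
Direct shear f_v = P/L_w = 136×10³ / 360 = 377.8 N/mm (vertical).
Torsion M = P·e = 136×10³ × 210 = 28560000 N·mm.
Critical point at (x, y) = (74.38, 75) from centroid. f_tx = M·y/J = 1129 N/mm; f_ty = M·x/J = 1120 N/mm.
Resultant f_max = √[f_tx² + (f_v + f_ty)²] = √[1129² + (377.8 + 1120)²] = 1876 N/mm.
Capacity per unit length: φr_n = 0.75 × 0.6 × 550 × (0.707 × 14) = 2450 N/mm.
1876 ≤ 2450 → adequate.

f_max ≈ 1880 N/mm; adequate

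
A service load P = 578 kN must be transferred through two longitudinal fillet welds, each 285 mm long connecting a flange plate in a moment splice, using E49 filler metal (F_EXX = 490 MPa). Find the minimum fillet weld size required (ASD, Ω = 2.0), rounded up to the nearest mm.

Total weld length L = 570 mm.
Required throat t_e = P × Ω / (0.6 F_EXX × L) = 578 × 2.0 / (0.6 × 490 × 570 × 10⁻³) = 6.898 mm.
Required leg w = t_e / 0.707 = 9.757 mm → use 10 mm.

w = 10 mm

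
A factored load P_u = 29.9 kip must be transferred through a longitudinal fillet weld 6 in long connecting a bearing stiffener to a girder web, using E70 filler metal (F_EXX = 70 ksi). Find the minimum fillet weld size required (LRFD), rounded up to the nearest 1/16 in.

w = 1/4 in

Total weld length L = 6 in.
Required throat t_e = P_u / (φ × 0.6 F_EXX × L) = 29.9 / (0.75 × 0.6 × 70 × 6) = 0.1582 in.
Required leg w = t_e / 0.707 = 0.2238 in → use 1/4 in.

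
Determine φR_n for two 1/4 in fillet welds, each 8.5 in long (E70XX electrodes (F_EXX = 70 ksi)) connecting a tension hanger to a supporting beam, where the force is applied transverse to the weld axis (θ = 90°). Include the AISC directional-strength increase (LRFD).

t_e = 0.707 × 0.25 = 0.1767 in; A_we = 0.1767 × 17 = 3.005 in².
Directional factor: 1.0 + 0.5 sin^1.5(90°) = 1.5.
F_nw = 0.6 × 70 × 1.5 = 63 ksi.
φR_n = 0.75 × 63 × 3.005 = 142 kips.

φR_n ≈ 142 kips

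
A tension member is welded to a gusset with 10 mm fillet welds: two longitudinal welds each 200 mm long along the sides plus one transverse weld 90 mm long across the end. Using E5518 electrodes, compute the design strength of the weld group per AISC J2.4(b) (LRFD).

E55XX → F_EXX = 550 MPa.
t_e = 0.707 × 10 = 7.07 mm.
R_nwl = 0.6 × 550 × 7.07 × 400 × 10⁻³ = 933.2 kN (longitudinal, 2 welds).
R_nwt = 0.6 × 550 × 7.07 × 90 × 10⁻³ = 210 kN (transverse, base value).
(i) R_nwl + R_nwt = 1143 kN; (ii) 0.85 R_nwl + 1.5 R_nwt = 1108 kN.
R_n = max = 1143 kN [governs: (i)]; φR_n = 857.4 kN.

φR_n ≈ 857 kN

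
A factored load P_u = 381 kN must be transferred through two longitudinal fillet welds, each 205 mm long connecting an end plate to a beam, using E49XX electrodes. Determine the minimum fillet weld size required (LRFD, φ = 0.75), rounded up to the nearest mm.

w = 6 mm

E49XX → F_EXX = 490 MPa.
Total weld length L = 410 mm.
Required throat t_e = P_u / (φ × 0.6 F_EXX × L) = 381 / (0.75 × 0.6 × 490 × 410 × 10⁻³) = 4.214 mm.
Required leg w = t_e / 0.707 = 5.961 mm → use 6 mm.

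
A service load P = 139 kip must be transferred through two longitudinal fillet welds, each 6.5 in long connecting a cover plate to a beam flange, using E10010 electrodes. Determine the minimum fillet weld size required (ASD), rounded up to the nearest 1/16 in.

w = 9/16 in

E100XX → F_EXX = 100 ksi.
Total weld length L = 13 in.
Required throat t_e = P × Ω / (0.6 F_EXX × L) = 139 × 2.0 / (0.6 × 100 × 13) = 0.3564 in.
Required leg w = t_e / 0.707 = 0.5041 in → use 9/16 in.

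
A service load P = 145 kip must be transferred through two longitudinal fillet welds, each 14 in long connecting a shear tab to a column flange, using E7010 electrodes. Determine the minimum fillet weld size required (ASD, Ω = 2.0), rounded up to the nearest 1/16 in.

E70XX → F_EXX = 70 ksi.
Total weld length L = 28 in.
Required throat t_e = P × Ω / (0.6 F_EXX × L) = 145 × 2.0 / (0.6 × 70 × 28) = 0.2466 in.
Required leg w = t_e / 0.707 = 0.3488 in → use 3/8 in.

w = 3/8 in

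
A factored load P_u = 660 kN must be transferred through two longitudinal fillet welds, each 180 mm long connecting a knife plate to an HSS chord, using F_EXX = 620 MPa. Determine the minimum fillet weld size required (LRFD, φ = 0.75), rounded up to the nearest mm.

w = 10 mm

Total weld length L = 360 mm.
Required throat t_e = P_u / (φ × 0.6 F_EXX × L) = 660 / (0.75 × 0.6 × 620 × 360 × 10⁻³) = 6.571 mm.
Required leg w = t_e / 0.707 = 9.294 mm → use 10 mm.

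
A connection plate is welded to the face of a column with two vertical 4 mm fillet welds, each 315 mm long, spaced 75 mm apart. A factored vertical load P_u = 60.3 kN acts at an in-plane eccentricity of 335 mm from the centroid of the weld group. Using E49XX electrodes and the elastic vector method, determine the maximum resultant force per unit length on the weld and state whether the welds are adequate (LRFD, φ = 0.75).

f_max ≈ 566 N/mm; adequate

E49XX → F_EXX = 490 MPa.
Total weld length L_w = 630 mm. Treat welds as unit-width lines.
Polar moment about centroid: J = 2[d³/12 + d(b/2)²] = 2[315³/12 + 315×37.5²] = 6095000 mm³.
Direct shear f_v = P/L_w = 60.3×10³ / 630 = 95.71 N/mm (vertical).
Torsion M = P·e = 60.3×10³ × 335 = 20200000 N·mm.
Critical point at (x, y) = (37.5, 157.5) from centroid. f_tx = M·y/J = 522 N/mm; f_ty = M·x/J = 124.3 N/mm.
Resultant f_max = √[f_tx² + (f_v + f_ty)²] = √[522² + (95.71 + 124.3)²] = 566.4 N/mm.
Capacity per unit length: φr_n = 0.75 × 0.6 × 490 × (0.707 × 4) = 623.6 N/mm.
566.4 ≤ 623.6 → adequate.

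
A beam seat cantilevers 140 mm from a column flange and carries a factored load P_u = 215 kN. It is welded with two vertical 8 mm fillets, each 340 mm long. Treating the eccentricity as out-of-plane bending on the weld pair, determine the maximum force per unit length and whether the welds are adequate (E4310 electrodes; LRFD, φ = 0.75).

E43XX → F_EXX = 430 MPa.
L_w = 2 × 340 = 680 mm; section modulus (unit throat) S = 2 × L²/6 = 38530 mm².
Direct shear f_v = P/L_w = 215×10³/680 = 316.2 N/mm.
Moment M = P × e = 215×10³ × 140 = 30100000 N·mm; bending f_b = M/S = 781.1 N/mm.
f_max = √(f_v² + f_b²) = √(316.2² + 781.1²) = 842.7 N/mm.
φr_n = 0.75 × 0.6 × 430 × (0.707 × 8) = 1094 N/mm → adequate.

f_max ≈ 843 N/mm; adequate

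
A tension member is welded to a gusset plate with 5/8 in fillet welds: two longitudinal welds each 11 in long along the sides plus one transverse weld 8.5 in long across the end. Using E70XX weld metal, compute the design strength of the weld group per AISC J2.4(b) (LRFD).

E70XX → F_EXX = 70 ksi.
t_e = 0.707 × 0.625 = 0.4419 in.
R_nwl = 0.6 × 70 × 0.4419 × 22 = 408.3 kip (longitudinal, 2 welds).
R_nwt = 0.6 × 70 × 0.4419 × 8.5 = 157.7 kip (transverse, base value).
(i) R_nwl + R_nwt = 566 kip; (ii) 0.85 R_nwl + 1.5 R_nwt = 583.7 kip.
R_n = max = 583.7 kip [governs: (ii)]; φR_n = 437.8 kip.

φR_n ≈ 438 kip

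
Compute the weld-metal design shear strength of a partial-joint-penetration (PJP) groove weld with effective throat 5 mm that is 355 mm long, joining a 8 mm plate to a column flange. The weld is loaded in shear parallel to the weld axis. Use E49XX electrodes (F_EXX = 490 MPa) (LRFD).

φR_n ≈ 391 kN

Effective throat (given) t_e = 5 mm.
A_we = 5 × 355 = 1775 mm².
F_nw = 0.6 F_EXX = 294 MPa.
φR_n = 0.75 × 294 × 1775 × 10⁻³ = 391.4 kN.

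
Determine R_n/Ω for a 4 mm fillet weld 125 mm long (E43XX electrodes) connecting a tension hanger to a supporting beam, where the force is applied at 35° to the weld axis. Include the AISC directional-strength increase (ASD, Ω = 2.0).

E43XX → F_EXX = 430 MPa.
t_e = 0.707 × 4 = 2.828 mm; A_we = 2.828 × 125 = 353.5 mm².
Directional factor: 1.0 + 0.5 sin^1.5(35°) = 1.217.
F_nw = 0.6 × 430 × 1.217 = 314 MPa.
R_n/Ω = (314 × 353.5) / 2.0 × 10⁻³ = 55.51 kN.

R_n/Ω ≈ 55.5 kN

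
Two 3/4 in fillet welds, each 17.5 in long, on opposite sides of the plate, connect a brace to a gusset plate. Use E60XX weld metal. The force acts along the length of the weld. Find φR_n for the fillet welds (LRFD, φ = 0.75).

E60XX → F_EXX = 60 ksi.
Effective throat t_e = 0.707 × 0.75 = 0.5302 in.
Total length L = 35 in; A_we = 0.5302 × 35 = 18.56 in².
F_nw = 0.6 F_EXX = 0.6 × 60 = 36 ksi.
φR_n = 0.75 × 36 × 18.56 = 501.1 kip.

φR_n ≈ 501 kip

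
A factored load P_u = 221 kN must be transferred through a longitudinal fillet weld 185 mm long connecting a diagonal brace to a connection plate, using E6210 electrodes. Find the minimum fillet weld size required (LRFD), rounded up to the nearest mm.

w = 7 mm

E62XX → F_EXX = 620 MPa.
Total weld length L = 185 mm.
Required throat t_e = P_u / (φ × 0.6 F_EXX × L) = 221 / (0.75 × 0.6 × 620 × 185 × 10⁻³) = 4.282 mm.
Required leg w = t_e / 0.707 = 6.056 mm → use 7 mm.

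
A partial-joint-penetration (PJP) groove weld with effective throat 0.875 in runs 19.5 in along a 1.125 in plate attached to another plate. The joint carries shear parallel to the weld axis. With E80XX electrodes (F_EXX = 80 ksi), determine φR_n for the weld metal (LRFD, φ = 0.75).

Effective throat (given) t_e = 0.875 in.
A_we = 0.875 × 19.5 = 17.06 in².
F_nw = 0.6 F_EXX = 48 ksi.
φR_n = 0.75 × 48 × 17.06 = 614.2 kip.

φR_n ≈ 614 kip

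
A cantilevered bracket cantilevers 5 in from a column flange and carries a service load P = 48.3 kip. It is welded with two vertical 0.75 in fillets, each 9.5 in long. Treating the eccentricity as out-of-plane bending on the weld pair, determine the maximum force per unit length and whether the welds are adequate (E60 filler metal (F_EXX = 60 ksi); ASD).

f_max ≈ 8.42 kip/in; adequate

L_w = 2 × 9.5 = 19 in; section modulus (unit throat) S = 2 × L²/6 = 30.08 in².
Direct shear f_v = P/L_w = 48.3/19 = 2.542 kip/in.
Moment M = P × e = 48.3 × 5 = 241.5 kip·in; bending f_b = M/S = 8.028 kip/in.
f_max = √(f_v² + f_b²) = √(2.542² + 8.028²) = 8.421 kip/in.
r_n/Ω = (1/2.0) × 0.6 × 60 × (0.707 × 0.75) = 9.544 kip/in → adequate.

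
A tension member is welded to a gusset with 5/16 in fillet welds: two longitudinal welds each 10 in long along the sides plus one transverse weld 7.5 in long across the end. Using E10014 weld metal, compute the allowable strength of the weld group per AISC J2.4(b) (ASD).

E100XX → F_EXX = 100 ksi.
t_e = 0.707 × 0.3125 = 0.2209 in.
R_nwl = 0.6 × 100 × 0.2209 × 20 = 265.1 kips (longitudinal, 2 welds).
R_nwt = 0.6 × 100 × 0.2209 × 7.5 = 99.42 kips (transverse, base value).
(i) R_nwl + R_nwt = 364.5 kips; (ii) 0.85 R_nwl + 1.5 R_nwt = 374.5 kips.
R_n = max = 374.5 kips [governs: (ii)]; R_n/Ω = 187.2 kips.

R_n/Ω ≈ 187 kips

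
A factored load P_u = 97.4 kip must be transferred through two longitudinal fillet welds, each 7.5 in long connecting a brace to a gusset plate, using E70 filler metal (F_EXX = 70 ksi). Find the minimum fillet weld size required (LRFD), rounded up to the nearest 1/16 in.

w = 5/16 in

Total weld length L = 15 in.
Required throat t_e = P_u / (φ × 0.6 F_EXX × L) = 97.4 / (0.75 × 0.6 × 70 × 15) = 0.2061 in.
Required leg w = t_e / 0.707 = 0.2916 in → use 5/16 in.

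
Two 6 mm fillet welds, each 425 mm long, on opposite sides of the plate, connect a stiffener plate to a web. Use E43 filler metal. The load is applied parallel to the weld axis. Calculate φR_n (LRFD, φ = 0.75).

φR_n ≈ 698 kN

E43XX → F_EXX = 430 MPa.
Effective throat t_e = 0.707 × 6 = 4.242 mm.
Total length L = 850 mm; A_we = 4.242 × 850 = 3606 mm².
F_nw = 0.6 F_EXX = 0.6 × 430 = 258 MPa.
φR_n = 0.75 × 258 × 3606 × 10⁻³ = 697.7 kN.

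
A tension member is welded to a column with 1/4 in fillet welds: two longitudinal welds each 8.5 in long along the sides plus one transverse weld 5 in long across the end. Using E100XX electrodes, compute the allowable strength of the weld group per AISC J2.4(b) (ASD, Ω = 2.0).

R_n/Ω ≈ 117 kips

E100XX → F_EXX = 100 ksi.
t_e = 0.707 × 0.25 = 0.1767 in.
R_nwl = 0.6 × 100 × 0.1767 × 17 = 180.3 kips (longitudinal, 2 welds).
R_nwt = 0.6 × 100 × 0.1767 × 5 = 53.02 kips (transverse, base value).
(i) R_nwl + R_nwt = 233.3 kips; (ii) 0.85 R_nwl + 1.5 R_nwt = 232.8 kips.
R_n = max = 233.3 kips [governs: (i)]; R_n/Ω = 116.7 kips.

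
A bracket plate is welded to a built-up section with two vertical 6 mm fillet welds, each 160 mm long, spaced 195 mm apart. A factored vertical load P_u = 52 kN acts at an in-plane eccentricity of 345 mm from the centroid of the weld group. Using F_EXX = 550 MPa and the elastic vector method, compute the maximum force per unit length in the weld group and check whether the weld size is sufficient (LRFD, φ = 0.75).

Total weld length L_w = 320 mm. Treat welds as unit-width lines.
Polar moment about centroid: J = 2[d³/12 + d(b/2)²] = 2[160³/12 + 160×97.5²] = 3725000 mm³.
Direct shear f_v = P/L_w = 52×10³ / 320 = 162.5 N/mm (vertical).
Torsion M = P·e = 52×10³ × 345 = 17940000 N·mm.
Critical point at (x, y) = (97.5, 80) from centroid. f_tx = M·y/J = 385.3 N/mm; f_ty = M·x/J = 469.6 N/mm.
Resultant f_max = √[f_tx² + (f_v + f_ty)²] = √[385.3² + (162.5 + 469.6)²] = 740.3 N/mm.
Capacity per unit length: φr_n = 0.75 × 0.6 × 550 × (0.707 × 6) = 1050 N/mm.
740.3 ≤ 1050 → adequate.

f_max ≈ 740 N/mm; adequate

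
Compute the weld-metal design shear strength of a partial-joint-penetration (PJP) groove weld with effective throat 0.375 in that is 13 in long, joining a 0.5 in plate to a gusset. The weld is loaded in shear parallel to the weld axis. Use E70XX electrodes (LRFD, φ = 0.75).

φR_n ≈ 154 kip

E70XX → F_EXX = 70 ksi.
Effective throat (given) t_e = 0.375 in.
A_we = 0.375 × 13 = 4.875 in².
F_nw = 0.6 F_EXX = 42 ksi.
φR_n = 0.75 × 42 × 4.875 = 153.6 kip.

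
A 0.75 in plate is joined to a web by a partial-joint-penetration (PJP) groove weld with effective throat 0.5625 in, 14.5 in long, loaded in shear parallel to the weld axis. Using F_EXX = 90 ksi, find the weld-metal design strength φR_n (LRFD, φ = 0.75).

Effective throat (given) t_e = 0.5625 in.
A_we = 0.5625 × 14.5 = 8.156 in².
F_nw = 0.6 F_EXX = 54 ksi.
φR_n = 0.75 × 54 × 8.156 = 330.3 kip.

φR_n ≈ 330 kip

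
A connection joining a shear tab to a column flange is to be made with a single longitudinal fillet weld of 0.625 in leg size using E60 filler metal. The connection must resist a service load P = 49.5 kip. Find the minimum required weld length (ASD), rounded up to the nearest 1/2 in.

E60XX → F_EXX = 60 ksi.
Throat t_e = 0.707 × 0.625 = 0.4419 in.
r_n/Ω = (0.6 × 60 × 0.4419) / 2.0 = 7.954 kip/in.
L_req = P / (r_n/Ω) = 49.5 / 7.954 = 6.223 in total.
Round up → use L = 6.5 in.

L = 6.5 in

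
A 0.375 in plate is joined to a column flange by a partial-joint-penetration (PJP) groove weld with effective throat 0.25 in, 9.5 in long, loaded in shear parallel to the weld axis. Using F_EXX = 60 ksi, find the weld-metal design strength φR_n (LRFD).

Effective throat (given) t_e = 0.25 in.
A_we = 0.25 × 9.5 = 2.375 in².
F_nw = 0.6 F_EXX = 36 ksi.
φR_n = 0.75 × 36 × 2.375 = 64.12 kips.

φR_n ≈ 64.1 kips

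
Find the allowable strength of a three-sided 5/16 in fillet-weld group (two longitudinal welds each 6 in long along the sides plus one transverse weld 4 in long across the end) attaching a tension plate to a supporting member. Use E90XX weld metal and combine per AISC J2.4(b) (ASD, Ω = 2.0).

R_n/Ω ≈ 96.6 kips

E90XX → F_EXX = 90 ksi.
t_e = 0.707 × 0.3125 = 0.2209 in.
R_nwl = 0.6 × 90 × 0.2209 × 12 = 143.2 kips (longitudinal, 2 welds).
R_nwt = 0.6 × 90 × 0.2209 × 4 = 47.72 kips (transverse, base value).
(i) R_nwl + R_nwt = 190.9 kips; (ii) 0.85 R_nwl + 1.5 R_nwt = 193.3 kips.
R_n = max = 193.3 kips [governs: (ii)]; R_n/Ω = 96.64 kips.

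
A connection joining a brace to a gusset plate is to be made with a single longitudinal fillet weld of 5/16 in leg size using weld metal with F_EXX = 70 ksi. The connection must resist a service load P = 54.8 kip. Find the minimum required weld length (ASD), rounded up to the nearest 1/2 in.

L = 12 in

Throat t_e = 0.707 × 0.3125 = 0.2209 in.
r_n/Ω = (0.6 × 70 × 0.2209) / 2.0 = 4.64 kip/in.
L_req = P / (r_n/Ω) = 54.8 / 4.64 = 11.81 in total.
Round up → use L = 12 in.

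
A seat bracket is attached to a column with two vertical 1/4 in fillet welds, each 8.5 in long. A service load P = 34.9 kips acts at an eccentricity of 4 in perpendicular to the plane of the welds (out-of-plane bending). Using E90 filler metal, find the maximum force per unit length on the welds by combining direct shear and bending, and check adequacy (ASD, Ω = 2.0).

E90XX → F_EXX = 90 ksi.
L_w = 2 × 8.5 = 17 in; section modulus (unit throat) S = 2 × L²/6 = 24.08 in².
Direct shear f_v = P/L_w = 34.9/17 = 2.053 kip/in.
Moment M = P × e = 34.9 × 4 = 139.6 kip·in; bending f_b = M/S = 5.797 kip/in.
f_max = √(f_v² + f_b²) = √(2.053² + 5.797²) = 6.149 kip/in.
r_n/Ω = (1/2.0) × 0.6 × 90 × (0.707 × 0.25) = 4.772 kip/in → NOT adequate.

f_max ≈ 6.15 kip/in; NOT adequate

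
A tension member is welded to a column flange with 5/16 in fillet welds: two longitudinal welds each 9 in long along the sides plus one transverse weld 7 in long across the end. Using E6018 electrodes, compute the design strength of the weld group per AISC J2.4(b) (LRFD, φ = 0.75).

φR_n ≈ 154 kip

E60XX → F_EXX = 60 ksi.
t_e = 0.707 × 0.3125 = 0.2209 in.
R_nwl = 0.6 × 60 × 0.2209 × 18 = 143.2 kip (longitudinal, 2 welds).
R_nwt = 0.6 × 60 × 0.2209 × 7 = 55.68 kip (transverse, base value).
(i) R_nwl + R_nwt = 198.8 kip; (ii) 0.85 R_nwl + 1.5 R_nwt = 205.2 kip.
R_n = max = 205.2 kip [governs: (ii)]; φR_n = 153.9 kip.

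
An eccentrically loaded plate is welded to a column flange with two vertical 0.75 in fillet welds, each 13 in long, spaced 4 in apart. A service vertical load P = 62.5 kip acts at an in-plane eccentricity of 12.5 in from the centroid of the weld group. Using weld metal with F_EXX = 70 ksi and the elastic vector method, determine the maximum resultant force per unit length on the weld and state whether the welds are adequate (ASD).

f_max ≈ 12.2 kip/in; NOT adequate

Total weld length L_w = 26 in. Treat welds as unit-width lines.
Polar moment about centroid: J = 2[d³/12 + d(b/2)²] = 2[13³/12 + 13×2²] = 470.2 in³.
Direct shear f_v = P/L_w = 62.5 / 26 = 2.404 kip/in (vertical).
Torsion M = P·e = 62.5 × 12.5 = 781.25 kip·in.
Critical point at (x, y) = (2, 6.5) from centroid. f_tx = M·y/J = 10.8 kip/in; f_ty = M·x/J = 3.323 kip/in.
Resultant f_max = √[f_tx² + (f_v + f_ty)²] = √[10.8² + (2.404 + 3.323)²] = 12.23 kip/in.
Capacity per unit length: r_n/Ω = (1/2.0) × 0.6 × 70 × (0.707 × 0.75) = 11.14 kip/in.
12.23 > 11.14 → NOT adequate.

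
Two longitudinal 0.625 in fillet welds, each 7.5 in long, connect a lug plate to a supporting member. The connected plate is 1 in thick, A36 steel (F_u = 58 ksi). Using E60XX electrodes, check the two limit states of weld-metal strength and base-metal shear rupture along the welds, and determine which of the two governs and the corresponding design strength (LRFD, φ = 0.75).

φR_n ≈ 179 kips (weld metal governs)

E60XX → F_EXX = 60 ksi.
t_e = 0.707 × 0.625 = 0.4419 in; L = 15 in.
Weld metal: φR_n = 0.75 × 0.6 × 60 × 0.4419 × 15 = 179 kips.
Base metal (shear rupture): φR_n = 0.75 × 0.6 × 58 × 1 × 15 = 391.5 kips.
Governing: weld metal.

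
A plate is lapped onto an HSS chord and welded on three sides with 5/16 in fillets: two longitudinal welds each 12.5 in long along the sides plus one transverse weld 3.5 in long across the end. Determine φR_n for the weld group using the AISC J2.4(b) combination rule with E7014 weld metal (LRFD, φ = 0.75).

E70XX → F_EXX = 70 ksi.
t_e = 0.707 × 0.3125 = 0.2209 in.
R_nwl = 0.6 × 70 × 0.2209 × 25 = 232 kip (longitudinal, 2 welds).
R_nwt = 0.6 × 70 × 0.2209 × 3.5 = 32.48 kip (transverse, base value).
(i) R_nwl + R_nwt = 264.5 kip; (ii) 0.85 R_nwl + 1.5 R_nwt = 245.9 kip.
R_n = max = 264.5 kip [governs: (i)]; φR_n = 198.3 kip.

φR_n ≈ 198 kip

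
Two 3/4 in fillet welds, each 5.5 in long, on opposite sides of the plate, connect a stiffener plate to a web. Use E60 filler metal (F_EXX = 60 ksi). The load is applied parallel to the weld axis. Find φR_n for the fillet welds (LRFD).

φR_n ≈ 157 kips

Effective throat t_e = 0.707 × 0.75 = 0.5302 in.
Total length L = 11 in; A_we = 0.5302 × 11 = 5.833 in².
F_nw = 0.6 F_EXX = 0.6 × 60 = 36 ksi.
φR_n = 0.75 × 36 × 5.833 = 157.5 kips.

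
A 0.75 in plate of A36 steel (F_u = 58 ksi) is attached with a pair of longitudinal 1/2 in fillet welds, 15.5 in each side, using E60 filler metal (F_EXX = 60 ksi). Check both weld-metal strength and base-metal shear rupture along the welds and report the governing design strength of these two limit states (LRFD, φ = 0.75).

φR_n ≈ 296 kip (weld metal governs)

t_e = 0.707 × 0.5 = 0.3535 in; L = 31 in.
Weld metal: φR_n = 0.75 × 0.6 × 60 × 0.3535 × 31 = 295.9 kip.
Base metal (shear rupture): φR_n = 0.75 × 0.6 × 58 × 0.75 × 31 = 606.8 kip.
Governing: weld metal.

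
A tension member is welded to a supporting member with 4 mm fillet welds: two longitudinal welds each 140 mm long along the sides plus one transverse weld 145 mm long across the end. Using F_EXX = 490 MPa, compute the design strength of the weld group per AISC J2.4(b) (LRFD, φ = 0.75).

t_e = 0.707 × 4 = 2.828 mm.
R_nwl = 0.6 × 490 × 2.828 × 280 × 10⁻³ = 232.8 kN (longitudinal, 2 welds).
R_nwt = 0.6 × 490 × 2.828 × 145 × 10⁻³ = 120.6 kN (transverse, base value).
(i) R_nwl + R_nwt = 353.4 kN; (ii) 0.85 R_nwl + 1.5 R_nwt = 378.7 kN.
R_n = max = 378.7 kN [governs: (ii)]; φR_n = 284 kN.

φR_n ≈ 284 kN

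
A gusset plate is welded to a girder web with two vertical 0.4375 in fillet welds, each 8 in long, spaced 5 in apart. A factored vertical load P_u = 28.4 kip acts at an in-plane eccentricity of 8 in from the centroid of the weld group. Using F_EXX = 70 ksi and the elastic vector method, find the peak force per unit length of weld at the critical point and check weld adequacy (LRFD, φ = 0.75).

Total weld length L_w = 16 in. Treat welds as unit-width lines.
Polar moment about centroid: J = 2[d³/12 + d(b/2)²] = 2[8³/12 + 8×2.5²] = 185.3 in³.
Direct shear f_v = P/L_w = 28.4 / 16 = 1.775 kip/in (vertical).
Torsion M = P·e = 28.4 × 8 = 227.2 kip·in.
Critical point at (x, y) = (2.5, 4) from centroid. f_tx = M·y/J = 4.904 kip/in; f_ty = M·x/J = 3.065 kip/in.
Resultant f_max = √[f_tx² + (f_v + f_ty)²] = √[4.904² + (1.775 + 3.065)²] = 6.89 kip/in.
Capacity per unit length: φr_n = 0.75 × 0.6 × 70 × (0.707 × 0.4375) = 9.743 kip/in.
6.89 ≤ 9.743 → adequate.

f_max ≈ 6.89 kip/in; adequate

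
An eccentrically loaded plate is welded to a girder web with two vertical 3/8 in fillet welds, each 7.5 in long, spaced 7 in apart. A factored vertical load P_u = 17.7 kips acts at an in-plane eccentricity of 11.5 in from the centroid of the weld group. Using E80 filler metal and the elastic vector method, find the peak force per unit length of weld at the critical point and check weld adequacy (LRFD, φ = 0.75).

E80XX → F_EXX = 80 ksi.
Total weld length L_w = 15 in. Treat welds as unit-width lines.
Polar moment about centroid: J = 2[d³/12 + d(b/2)²] = 2[7.5³/12 + 7.5×3.5²] = 254.1 in³.
Direct shear f_v = P/L_w = 17.7 / 15 = 1.18 kip/in (vertical).
Torsion M = P·e = 17.7 × 11.5 = 203.55 kip·in.
Critical point at (x, y) = (3.5, 3.75) from centroid. f_tx = M·y/J = 3.004 kip/in; f_ty = M·x/J = 2.804 kip/in.
Resultant f_max = √[f_tx² + (f_v + f_ty)²] = √[3.004² + (1.18 + 2.804)²] = 4.99 kip/in.
Capacity per unit length: φr_n = 0.75 × 0.6 × 80 × (0.707 × 0.375) = 9.544 kip/in.
4.99 ≤ 9.544 → adequate.

f_max ≈ 4.99 kip/in; adequate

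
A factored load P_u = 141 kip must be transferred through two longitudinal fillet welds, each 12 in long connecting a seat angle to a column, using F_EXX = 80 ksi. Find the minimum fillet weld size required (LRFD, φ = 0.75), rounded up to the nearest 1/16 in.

Total weld length L = 24 in.
Required throat t_e = P_u / (φ × 0.6 F_EXX × L) = 141 / (0.75 × 0.6 × 80 × 24) = 0.1632 in.
Required leg w = t_e / 0.707 = 0.2308 in → use 1/4 in.

w = 1/4 in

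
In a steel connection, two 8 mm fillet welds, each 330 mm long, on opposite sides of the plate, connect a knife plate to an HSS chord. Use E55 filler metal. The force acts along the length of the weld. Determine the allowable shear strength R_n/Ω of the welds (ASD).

E55XX → F_EXX = 550 MPa.
Effective throat t_e = 0.707 × 8 = 5.656 mm.
Total length L = 660 mm; A_we = 5.656 × 660 = 3733 mm².
F_nw = 0.6 F_EXX = 0.6 × 550 = 330 MPa.
R_n = 330 × 3733 × 10⁻³ = 1232 kN; R_n/Ω = 1232/2.0 = 615.9 kN.

R_n/Ω ≈ 616 kN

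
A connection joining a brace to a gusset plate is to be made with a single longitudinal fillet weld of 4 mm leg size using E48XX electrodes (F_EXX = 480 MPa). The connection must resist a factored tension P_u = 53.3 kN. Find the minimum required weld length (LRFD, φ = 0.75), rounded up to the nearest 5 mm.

Throat t_e = 0.707 × 4 = 2.828 mm.
φr_n = 0.75 × 0.6 × 480 × 2.828 × 10⁻³ = 0.6108 kN/mm.
L_req = P_u / φr_n = 53.3 / 0.6108 = 87.26 mm total.
Round up → use L = 90 mm.

L = 90 mm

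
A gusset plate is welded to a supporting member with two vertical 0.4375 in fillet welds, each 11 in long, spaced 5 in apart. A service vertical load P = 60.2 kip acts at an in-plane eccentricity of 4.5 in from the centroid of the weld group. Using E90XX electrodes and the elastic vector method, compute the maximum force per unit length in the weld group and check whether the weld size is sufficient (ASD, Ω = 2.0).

E90XX → F_EXX = 90 ksi.
Total weld length L_w = 22 in. Treat welds as unit-width lines.
Polar moment about centroid: J = 2[d³/12 + d(b/2)²] = 2[11³/12 + 11×2.5²] = 359.3 in³.
Direct shear f_v = P/L_w = 60.2 / 22 = 2.736 kip/in (vertical).
Torsion M = P·e = 60.2 × 4.5 = 270.9 kip·in.
Critical point at (x, y) = (2.5, 5.5) from centroid. f_tx = M·y/J = 4.146 kip/in; f_ty = M·x/J = 1.885 kip/in.
Resultant f_max = √[f_tx² + (f_v + f_ty)²] = √[4.146² + (2.736 + 1.885)²] = 6.209 kip/in.
Capacity per unit length: r_n/Ω = (1/2.0) × 0.6 × 90 × (0.707 × 0.4375) = 8.351 kip/in.
6.209 ≤ 8.351 → adequate.

f_max ≈ 6.21 kip/in; adequate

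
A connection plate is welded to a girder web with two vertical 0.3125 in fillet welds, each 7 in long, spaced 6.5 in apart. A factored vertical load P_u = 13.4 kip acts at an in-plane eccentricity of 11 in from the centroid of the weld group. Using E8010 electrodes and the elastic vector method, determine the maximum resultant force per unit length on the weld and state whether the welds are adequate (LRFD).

f_max ≈ 4.14 kip/in; adequate

E80XX → F_EXX = 80 ksi.
Total weld length L_w = 14 in. Treat welds as unit-width lines.
Polar moment about centroid: J = 2[d³/12 + d(b/2)²] = 2[7³/12 + 7×3.25²] = 205 in³.
Direct shear f_v = P/L_w = 13.4 / 14 = 0.9571 kip/in (vertical).
Torsion M = P·e = 13.4 × 11 = 147.4 kip·in.
Critical point at (x, y) = (3.25, 3.5) from centroid. f_tx = M·y/J = 2.516 kip/in; f_ty = M·x/J = 2.336 kip/in.
Resultant f_max = √[f_tx² + (f_v + f_ty)²] = √[2.516² + (0.9571 + 2.336)²] = 4.145 kip/in.
Capacity per unit length: φr_n = 0.75 × 0.6 × 80 × (0.707 × 0.3125) = 7.954 kip/in.
4.145 ≤ 7.954 → adequate.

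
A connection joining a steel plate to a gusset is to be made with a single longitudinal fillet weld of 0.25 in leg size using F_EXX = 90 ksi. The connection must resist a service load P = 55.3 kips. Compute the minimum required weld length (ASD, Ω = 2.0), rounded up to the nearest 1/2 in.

Throat t_e = 0.707 × 0.25 = 0.1767 in.
r_n/Ω = (0.6 × 90 × 0.1767) / 2.0 = 4.772 kip/in.
L_req = P / (r_n/Ω) = 55.3 / 4.772 = 11.59 in total.
Round up → use L = 12 in.

L = 12 in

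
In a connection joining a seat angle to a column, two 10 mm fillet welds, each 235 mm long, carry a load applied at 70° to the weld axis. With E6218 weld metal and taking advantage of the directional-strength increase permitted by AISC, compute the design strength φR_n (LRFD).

φR_n ≈ 1350 kN

E62XX → F_EXX = 620 MPa.
t_e = 0.707 × 10 = 7.07 mm; A_we = 7.07 × 470 = 3323 mm².
Directional factor: 1.0 + 0.5 sin^1.5(70°) = 1.455.
F_nw = 0.6 × 620 × 1.455 = 541.4 MPa.
φR_n = 0.75 × 541.4 × 3323 × 10⁻³ = 1349 kN.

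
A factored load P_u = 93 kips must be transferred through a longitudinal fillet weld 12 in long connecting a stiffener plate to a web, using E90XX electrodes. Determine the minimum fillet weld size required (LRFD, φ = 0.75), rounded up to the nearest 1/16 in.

E90XX → F_EXX = 90 ksi.
Total weld length L = 12 in.
Required throat t_e = P_u / (φ × 0.6 F_EXX × L) = 93 / (0.75 × 0.6 × 90 × 12) = 0.1914 in.
Required leg w = t_e / 0.707 = 0.2707 in → use 5/16 in.

w = 5/16 in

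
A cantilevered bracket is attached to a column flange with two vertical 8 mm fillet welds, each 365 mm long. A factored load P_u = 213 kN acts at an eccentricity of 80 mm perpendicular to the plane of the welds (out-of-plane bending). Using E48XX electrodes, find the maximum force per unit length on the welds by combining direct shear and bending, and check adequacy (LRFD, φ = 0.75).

f_max ≈ 482 N/mm; adequate

E48XX → F_EXX = 480 MPa.
L_w = 2 × 365 = 730 mm; section modulus (unit throat) S = 2 × L²/6 = 44410 mm².
Direct shear f_v = P/L_w = 213×10³/730 = 291.8 N/mm.
Moment M = P × e = 213×10³ × 80 = 17040000 N·mm; bending f_b = M/S = 383.7 N/mm.
f_max = √(f_v² + f_b²) = √(291.8² + 383.7²) = 482 N/mm.
φr_n = 0.75 × 0.6 × 480 × (0.707 × 8) = 1222 N/mm → adequate.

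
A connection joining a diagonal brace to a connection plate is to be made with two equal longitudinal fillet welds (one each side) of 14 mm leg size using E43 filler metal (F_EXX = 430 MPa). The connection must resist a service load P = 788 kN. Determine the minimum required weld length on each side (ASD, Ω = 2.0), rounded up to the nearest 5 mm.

L = 310 mm on each side

Throat t_e = 0.707 × 14 = 9.898 mm.
r_n/Ω = (0.6 × 430 × 9.898) / 2.0 = 1277 N/mm = 1.277 kN/mm.
L_req = P / (r_n/Ω) = 788 / 1.277 = 617.1 mm total.
Per side: 617.1 / 2 = 308.6 mm.
Round up → use L = 310 mm on each side.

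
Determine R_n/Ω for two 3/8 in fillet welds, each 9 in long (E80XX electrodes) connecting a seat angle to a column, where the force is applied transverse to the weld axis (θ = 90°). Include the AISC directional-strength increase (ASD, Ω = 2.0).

R_n/Ω ≈ 172 kip

E80XX → F_EXX = 80 ksi.
t_e = 0.707 × 0.375 = 0.2651 in; A_we = 0.2651 × 18 = 4.772 in².
Directional factor: 1.0 + 0.5 sin^1.5(90°) = 1.5.
F_nw = 0.6 × 80 × 1.5 = 72 ksi.
R_n/Ω = (72 × 4.772) / 2.0 = 171.8 kip.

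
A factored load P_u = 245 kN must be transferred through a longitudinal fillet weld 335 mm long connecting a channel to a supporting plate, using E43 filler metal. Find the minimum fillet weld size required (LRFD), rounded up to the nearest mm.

w = 6 mm

E43XX → F_EXX = 430 MPa.
Total weld length L = 335 mm.
Required throat t_e = P_u / (φ × 0.6 F_EXX × L) = 245 / (0.75 × 0.6 × 430 × 335 × 10⁻³) = 3.78 mm.
Required leg w = t_e / 0.707 = 5.346 mm → use 6 mm.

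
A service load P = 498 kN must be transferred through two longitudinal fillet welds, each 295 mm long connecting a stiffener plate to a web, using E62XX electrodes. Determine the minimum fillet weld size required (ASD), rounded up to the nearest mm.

E62XX → F_EXX = 620 MPa.
Total weld length L = 590 mm.
Required throat t_e = P × Ω / (0.6 F_EXX × L) = 498 × 2.0 / (0.6 × 620 × 590 × 10⁻³) = 4.538 mm.
Required leg w = t_e / 0.707 = 6.419 mm → use 7 mm.

w = 7 mm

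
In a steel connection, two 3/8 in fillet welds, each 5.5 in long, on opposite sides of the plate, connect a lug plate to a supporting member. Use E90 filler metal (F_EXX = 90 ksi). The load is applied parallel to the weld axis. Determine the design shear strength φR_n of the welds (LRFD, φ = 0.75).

φR_n ≈ 118 kips

Effective throat t_e = 0.707 × 0.375 = 0.2651 in.
Total length L = 11 in; A_we = 0.2651 × 11 = 2.916 in².
F_nw = 0.6 F_EXX = 0.6 × 90 = 54 ksi.
φR_n = 0.75 × 54 × 2.916 = 118.1 kips.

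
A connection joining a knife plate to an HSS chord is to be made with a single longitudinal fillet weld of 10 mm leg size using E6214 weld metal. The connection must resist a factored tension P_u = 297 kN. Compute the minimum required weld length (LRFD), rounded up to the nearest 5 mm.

L = 155 mm

E62XX → F_EXX = 620 MPa.
Throat t_e = 0.707 × 10 = 7.07 mm.
φr_n = 0.75 × 0.6 × 620 × 7.07 × 10⁻³ = 1.973 kN/mm.
L_req = P_u / φr_n = 297 / 1.973 = 150.6 mm total.
Round up → use L = 155 mm.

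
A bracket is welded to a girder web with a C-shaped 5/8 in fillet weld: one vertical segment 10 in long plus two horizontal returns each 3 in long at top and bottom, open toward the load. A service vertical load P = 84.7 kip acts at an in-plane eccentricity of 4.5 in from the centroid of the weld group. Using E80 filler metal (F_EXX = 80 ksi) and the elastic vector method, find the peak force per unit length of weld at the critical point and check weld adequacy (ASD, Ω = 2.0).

Total weld length L_w = 16 in. Treat welds as unit-width lines.
Centroid: x̄ = 2×3×1.5 / 16 = 0.5625 in from the vertical weld.
Polar moment about centroid: J = I_x + I_y = [10³/12 + 2×3×5²] + [10×0.5625² + 2(3³/12 + 3×0.9375²)] = 246.3 in³.
Direct shear f_v = P/L_w = 84.7 / 16 = 5.294 kip/in (vertical).
Torsion M = P·e = 84.7 × 4.5 = 381.15 kip·in.
Critical point at (x, y) = (2.438, 5) from centroid. f_tx = M·y/J = 7.738 kip/in; f_ty = M·x/J = 3.772 kip/in.
Resultant f_max = √[f_tx² + (f_v + f_ty)²] = √[7.738² + (5.294 + 3.772)²] = 11.92 kip/in.
Capacity per unit length: r_n/Ω = (1/2.0) × 0.6 × 80 × (0.707 × 0.625) = 10.6 kip/in.
11.92 > 10.6 → NOT adequate.

f_max ≈ 11.9 kip/in; NOT adequate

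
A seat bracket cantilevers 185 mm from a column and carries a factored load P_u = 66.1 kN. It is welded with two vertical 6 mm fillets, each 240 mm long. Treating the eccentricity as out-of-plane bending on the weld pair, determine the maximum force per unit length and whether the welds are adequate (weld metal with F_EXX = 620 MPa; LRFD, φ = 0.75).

f_max ≈ 652 N/mm; adequate

L_w = 2 × 240 = 480 mm; section modulus (unit throat) S = 2 × L²/6 = 19200 mm².
Direct shear f_v = P/L_w = 66.1×10³/480 = 137.7 N/mm.
Moment M = P × e = 66.1×10³ × 185 = 12228000 N·mm; bending f_b = M/S = 636.9 N/mm.
f_max = √(f_v² + f_b²) = √(137.7² + 636.9²) = 651.6 N/mm.
φr_n = 0.75 × 0.6 × 620 × (0.707 × 6) = 1184 N/mm → adequate.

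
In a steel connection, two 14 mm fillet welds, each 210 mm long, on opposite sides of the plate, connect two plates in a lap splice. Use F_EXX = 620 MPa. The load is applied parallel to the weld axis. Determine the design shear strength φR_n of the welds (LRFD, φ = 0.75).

φR_n ≈ 1160 kN

Effective throat t_e = 0.707 × 14 = 9.898 mm.
Total length L = 420 mm; A_we = 9.898 × 420 = 4157 mm².
F_nw = 0.6 F_EXX = 0.6 × 620 = 372 MPa.
φR_n = 0.75 × 372 × 4157 × 10⁻³ = 1160 kN.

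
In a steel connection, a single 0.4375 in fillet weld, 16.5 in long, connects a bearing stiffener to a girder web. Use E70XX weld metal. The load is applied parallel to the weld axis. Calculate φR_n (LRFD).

φR_n ≈ 161 kip

E70XX → F_EXX = 70 ksi.
Effective throat t_e = 0.707 × 0.4375 = 0.3093 in.
Total length L = 16.5 in; A_we = 0.3093 × 16.5 = 5.104 in².
F_nw = 0.6 F_EXX = 0.6 × 70 = 42 ksi.
φR_n = 0.75 × 42 × 5.104 = 160.8 kip.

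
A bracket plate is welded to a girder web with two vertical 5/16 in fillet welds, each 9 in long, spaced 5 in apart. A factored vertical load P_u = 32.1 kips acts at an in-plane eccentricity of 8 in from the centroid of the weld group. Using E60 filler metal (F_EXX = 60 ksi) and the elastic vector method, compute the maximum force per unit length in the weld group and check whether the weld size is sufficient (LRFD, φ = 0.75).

Total weld length L_w = 18 in. Treat welds as unit-width lines.
Polar moment about centroid: J = 2[d³/12 + d(b/2)²] = 2[9³/12 + 9×2.5²] = 234 in³.
Direct shear f_v = P/L_w = 32.1 / 18 = 1.783 kip/in (vertical).
Torsion M = P·e = 32.1 × 8 = 256.8 kip·in.
Critical point at (x, y) = (2.5, 4.5) from centroid. f_tx = M·y/J = 4.938 kip/in; f_ty = M·x/J = 2.744 kip/in.
Resultant f_max = √[f_tx² + (f_v + f_ty)²] = √[4.938² + (1.783 + 2.744)²] = 6.699 kip/in.
Capacity per unit length: φr_n = 0.75 × 0.6 × 60 × (0.707 × 0.3125) = 5.965 kip/in.
6.699 > 5.965 → NOT adequate.

f_max ≈ 6.7 kip/in; NOT adequate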